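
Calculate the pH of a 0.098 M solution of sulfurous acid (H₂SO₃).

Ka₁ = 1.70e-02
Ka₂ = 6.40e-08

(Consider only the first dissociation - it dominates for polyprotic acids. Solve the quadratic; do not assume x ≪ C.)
pH = 1.48

x² + Ka₁·x − Ka₁·C = 0 with Ka₁ = 1.70e-02, C = 0.098.
x = (−Ka₁ + √(Ka₁² + 4·Ka₁·C))/2 = 3.3192e-02 M, so pH = 1.48.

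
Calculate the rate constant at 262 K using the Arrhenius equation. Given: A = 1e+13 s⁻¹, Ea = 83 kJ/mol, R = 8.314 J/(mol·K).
2.83e-04 s⁻¹

k = A·exp(-Ea/(R·T)) = 1e+13·exp(-83000/(8.314·262)) = 1e+13·exp(-38.1037) = 1e+13·2.8300e-17 = 2.83e-04 s⁻¹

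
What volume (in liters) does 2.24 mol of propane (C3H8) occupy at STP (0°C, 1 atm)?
At STP, 1 mol of gas occupies 22.4 L
Volume = 2.24 mol × 22.4 L/mol = 50.18 L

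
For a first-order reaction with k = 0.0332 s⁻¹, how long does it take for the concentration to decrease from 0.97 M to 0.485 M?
20.88 s

From ln[A] = ln[A]₀ - k·t: t = ln([A]₀/[A])/k = ln(0.97/0.485)/0.0332 = ln(2.0000)/0.0332 = 0.6931/0.0332 = 20.88 s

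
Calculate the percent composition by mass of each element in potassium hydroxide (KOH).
K: 69.68%, O: 28.52%, H: 1.80%

Molar mass of KOH = 56.11 g/mol
% K = (1 × 39.1) / 56.11 × 100% = 39.1 / 56.11 × 100% = 69.68%
% O = (1 × 16.0) / 56.11 × 100% = 16 / 56.11 × 100% = 28.52%
% H = (1 × 1.008) / 56.11 × 100% = 1.008 / 56.11 × 100% = 1.80%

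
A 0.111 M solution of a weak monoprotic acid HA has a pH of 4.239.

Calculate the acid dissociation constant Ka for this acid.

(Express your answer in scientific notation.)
K_a = 3.00e-08

[H⁺] = 10^(−pH) = 10^(−4.239) = 5.768e-05 M. For HA ⇌ H⁺ + A⁻, Ka = x²/(C − x) = (5.768e-05)²/(0.111 − 5.768e-05) = 3.00e-08.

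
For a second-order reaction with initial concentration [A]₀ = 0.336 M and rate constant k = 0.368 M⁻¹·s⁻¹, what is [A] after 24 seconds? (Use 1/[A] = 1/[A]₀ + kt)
0.0847 M

1/[A] = 1/[A]₀ + k·t = 1/0.336 + (0.368)·(24) = 2.9762 + 8.8320 = 11.8082
[A] = 1/11.8082 = 0.0847 M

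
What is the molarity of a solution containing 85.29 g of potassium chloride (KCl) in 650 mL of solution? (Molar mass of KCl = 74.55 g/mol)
Moles of KCl = 85.29 g ÷ 74.55 g/mol = 1.14406 mol
Volume = 650 mL = 0.65 L
Molarity = 1.14406 mol ÷ 0.65 L = 1.76 M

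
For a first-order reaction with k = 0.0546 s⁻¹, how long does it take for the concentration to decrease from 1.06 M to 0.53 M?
12.70 s

From ln[A] = ln[A]₀ - k·t: t = ln([A]₀/[A])/k = ln(1.06/0.53)/0.0546 = ln(2.0000)/0.0546 = 0.6931/0.0546 = 12.70 s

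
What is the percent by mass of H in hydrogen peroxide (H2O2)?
Mass of H in formula = 1.008 × 2 = 2.016 g/mol
Molar mass = 34.02 g/mol
% H = (2.016/34.02) × 100% = 5.93%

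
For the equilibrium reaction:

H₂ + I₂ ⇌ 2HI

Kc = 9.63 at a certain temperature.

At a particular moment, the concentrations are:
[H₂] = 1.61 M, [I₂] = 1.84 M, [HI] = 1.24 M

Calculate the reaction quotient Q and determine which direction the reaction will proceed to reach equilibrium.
Q = 0.519, Q < K, reaction proceeds forward (toward products)

Q = ([HI]^2) / ([H₂] × [I₂])
  = ((1.24)^2) / ((1.61)·(1.84)) = 1.5376/2.9624 = 0.519
Since Q = 0.519 < Kc = 9.63, the reaction proceeds forward (toward products) to reach equilibrium.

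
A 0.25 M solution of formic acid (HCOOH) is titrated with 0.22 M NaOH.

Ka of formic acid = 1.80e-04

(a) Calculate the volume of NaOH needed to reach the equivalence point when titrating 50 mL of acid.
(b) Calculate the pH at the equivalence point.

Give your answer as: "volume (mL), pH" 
V = 56.8 mL, pH = 8.41

(a) At equivalence: moles acid = moles base.
moles acid = 0.25 × 0.05 = 0.0125 mol; V_NaOH = 0.0125/0.22 = 0.05682 L = 56.8 mL.
(b) At equivalence, all acid → conjugate base A⁻ at [A⁻] = 0.0125/0.1068 = 0.117 M.
Kb = Kw/Ka = 1.0e-14/1.80e-04 = 5.556e-11; [OH⁻] = √(Kb·[A⁻]) = 2.550e-06; pOH = 5.59; pH = 14 − pOH = 8.41.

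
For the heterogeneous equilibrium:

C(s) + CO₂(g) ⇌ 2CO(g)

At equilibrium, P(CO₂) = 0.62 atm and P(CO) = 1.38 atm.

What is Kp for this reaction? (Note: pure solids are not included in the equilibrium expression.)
K_p = 3.072

Solid C is excluded.
Kp = P(CO)²/P(CO₂) = (1.38)²/0.62 = 1.904/0.62 = 3.072.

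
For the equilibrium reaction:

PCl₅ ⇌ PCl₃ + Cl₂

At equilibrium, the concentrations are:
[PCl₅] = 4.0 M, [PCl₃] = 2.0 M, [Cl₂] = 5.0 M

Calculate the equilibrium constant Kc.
K_c = 2.5000

Kc = ([PCl₃] × [Cl₂]) / ([PCl₅])
   = ((2.0)·(5.0)) / ((4.0))
   = 10 / 4 = 2.5000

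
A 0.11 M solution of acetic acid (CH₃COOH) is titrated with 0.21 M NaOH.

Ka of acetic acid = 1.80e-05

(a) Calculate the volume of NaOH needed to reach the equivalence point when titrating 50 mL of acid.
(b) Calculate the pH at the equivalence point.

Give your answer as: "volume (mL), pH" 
V = 26.2 mL, pH = 8.80

(a) At equivalence: moles acid = moles base.
moles acid = 0.11 × 0.05 = 0.0055 mol; V_NaOH = 0.0055/0.21 = 0.02619 L = 26.2 mL.
(b) At equivalence, all acid → conjugate base A⁻ at [A⁻] = 0.0055/0.07619 = 0.07219 M.
Kb = Kw/Ka = 1.0e-14/1.80e-05 = 5.556e-10; [OH⁻] = √(Kb·[A⁻]) = 6.333e-06; pOH = 5.20; pH = 14 − pOH = 8.80.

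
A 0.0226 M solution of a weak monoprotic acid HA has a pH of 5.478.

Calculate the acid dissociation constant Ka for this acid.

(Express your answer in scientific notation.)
K_a = 4.90e-10

[H⁺] = 10^(−pH) = 10^(−5.478) = 3.327e-06 M. For HA ⇌ H⁺ + A⁻, Ka = x²/(C − x) = (3.327e-06)²/(0.0226 − 3.327e-06) = 4.90e-10.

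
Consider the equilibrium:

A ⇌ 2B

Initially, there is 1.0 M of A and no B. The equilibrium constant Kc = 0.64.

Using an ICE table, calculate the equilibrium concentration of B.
[B] = 0.656 M

ICE: [A] = 1.0 − x, [B] = 2x.
Kc = (2x)²/(1.0 − x) = 0.64 ⇒ 4x² + 0.64x − 0.64 = 0.
x = (−0.64 + √(0.64² + 4·4·0.64))/(2·4) = (−0.64 + √10.65)/8 = 0.32792.
[B] = 2x = 0.656 M.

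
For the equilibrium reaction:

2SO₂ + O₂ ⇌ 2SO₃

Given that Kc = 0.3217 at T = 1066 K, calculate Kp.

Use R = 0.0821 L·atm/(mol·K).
K_p = 0.0037

Δn = (moles gaseous products) − (moles gaseous reactants) = -1
T = 1066 K; RT = 0.0821 × 1066 = 87.5186
Kp = Kc·(RT)^Δn = 0.3217 × (87.5186)^-1 = 0.3217 × 0.0114261 = 0.0037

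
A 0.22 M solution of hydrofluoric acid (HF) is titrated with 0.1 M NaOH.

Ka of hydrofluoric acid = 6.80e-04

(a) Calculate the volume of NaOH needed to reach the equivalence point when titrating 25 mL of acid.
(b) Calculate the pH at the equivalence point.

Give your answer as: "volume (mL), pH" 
V = 55.0 mL, pH = 8.00

(a) At equivalence: moles acid = moles base.
moles acid = 0.22 × 0.025 = 0.0055 mol; V_NaOH = 0.0055/0.1 = 0.055 L = 55.0 mL.
(b) At equivalence, all acid → conjugate base A⁻ at [A⁻] = 0.0055/0.08 = 0.06875 M.
Kb = Kw/Ka = 1.0e-14/6.80e-04 = 1.471e-11; [OH⁻] = √(Kb·[A⁻]) = 1.005e-06; pOH = 6.00; pH = 14 − pOH = 8.00.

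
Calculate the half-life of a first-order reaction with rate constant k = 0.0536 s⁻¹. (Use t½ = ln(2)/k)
12.93 s

t½ = ln(2)/k = 0.6931/0.0536 = 12.93 s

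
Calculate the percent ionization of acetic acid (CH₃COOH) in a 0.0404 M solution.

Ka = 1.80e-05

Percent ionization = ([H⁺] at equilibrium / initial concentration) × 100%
Percent ionization = 2.09%

Let x = [H⁺]. Ka = x²/(C - x) ⇒ x² + (1.80e-05)x - (1.80e-05)(0.0404) = 0. x = 8.4381e-04. Percent = (8.4381e-04/0.0404) × 100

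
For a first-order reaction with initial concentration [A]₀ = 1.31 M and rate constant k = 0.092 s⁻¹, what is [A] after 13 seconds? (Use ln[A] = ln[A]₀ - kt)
0.3961 M

ln[A] = ln[A]₀ - k·t = ln(1.31) - (0.092)·(13) = 0.2700 - 1.1960 = -0.9260
[A] = e^(-0.9260) = 0.3961 M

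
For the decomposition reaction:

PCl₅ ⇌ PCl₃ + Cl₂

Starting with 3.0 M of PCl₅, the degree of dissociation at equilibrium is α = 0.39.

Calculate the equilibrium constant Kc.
K_c = 0.7480

x = α·[A]₀ = 0.39 × 3.0 = 1.17 M dissociated.
At eq: [PCl₅] = 3.0 − 1.17 = 1.83 M; [PCl₃] = [Cl₂] = x = 1.17 M.
Kc = [PCl₃][Cl₂]/[PCl₅] = (1.17)²/1.83 = 0.748.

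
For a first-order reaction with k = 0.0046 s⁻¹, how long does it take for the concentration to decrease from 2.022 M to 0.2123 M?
489.97 s

From ln[A] = ln[A]₀ - k·t: t = ln([A]₀/[A])/k = ln(2.022/0.2123)/0.0046 = ln(9.5243)/0.0046 = 2.2538/0.0046 = 489.97 s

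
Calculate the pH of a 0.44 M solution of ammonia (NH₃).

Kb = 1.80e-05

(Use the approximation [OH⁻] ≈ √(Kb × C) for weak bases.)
pH = 11.45

[OH⁻] = √(Kb × C) = √(1.80e-05 × 0.44) = 2.8142e-03. pOH = 2.55, pH = 14 - pOH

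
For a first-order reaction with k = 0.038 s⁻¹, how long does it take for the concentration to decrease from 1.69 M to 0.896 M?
16.70 s

From ln[A] = ln[A]₀ - k·t: t = ln([A]₀/[A])/k = ln(1.69/0.896)/0.038 = ln(1.8862)/0.038 = 0.6345/0.038 = 16.70 s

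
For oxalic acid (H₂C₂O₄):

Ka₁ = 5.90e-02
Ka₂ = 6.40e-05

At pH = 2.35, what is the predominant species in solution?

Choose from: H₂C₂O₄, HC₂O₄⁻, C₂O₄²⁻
HC₂O₄⁻

pKa1 = 1.23, pKa2 = 4.19. Each pKa is the crossover between adjacent species; pH = 2.35 lies in the region where HC₂O₄⁻ predominates.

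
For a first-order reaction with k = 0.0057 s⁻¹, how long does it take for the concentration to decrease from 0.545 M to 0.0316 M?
499.58 s

From ln[A] = ln[A]₀ - k·t: t = ln([A]₀/[A])/k = ln(0.545/0.0316)/0.0057 = ln(17.2468)/0.0057 = 2.8476/0.0057 = 499.58 s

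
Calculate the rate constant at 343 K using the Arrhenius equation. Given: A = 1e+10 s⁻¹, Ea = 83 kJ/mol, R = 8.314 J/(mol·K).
2.29e-03 s⁻¹

k = A·exp(-Ea/(R·T)) = 1e+10·exp(-83000/(8.314·343)) = 1e+10·exp(-29.1054) = 1e+10·2.2892e-13 = 2.29e-03 s⁻¹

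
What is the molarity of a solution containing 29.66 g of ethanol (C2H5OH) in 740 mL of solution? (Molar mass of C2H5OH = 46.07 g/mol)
Moles of C2H5OH = 29.66 g ÷ 46.07 g/mol = 0.643803 mol
Volume = 740 mL = 0.74 L
Molarity = 0.643803 mol ÷ 0.74 L = 0.87 M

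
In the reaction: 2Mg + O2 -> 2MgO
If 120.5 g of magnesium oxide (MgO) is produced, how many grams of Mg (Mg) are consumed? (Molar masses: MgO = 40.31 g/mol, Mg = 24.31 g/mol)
Moles of MgO = 120.5 g ÷ 40.31 g/mol = 2.98933 mol
Mole ratio: 2 mol Mg / 2 mol MgO
Moles of Mg = 2.98933 × (2/2) = 2.98933 mol
Mass of Mg = 2.98933 mol × 24.31 g/mol = 72.67 g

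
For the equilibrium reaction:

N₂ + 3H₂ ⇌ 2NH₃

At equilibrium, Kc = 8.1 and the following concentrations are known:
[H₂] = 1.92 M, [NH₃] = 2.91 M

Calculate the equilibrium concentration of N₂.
[N₂] = 0.1477 M

Kc = ([NH₃]^2) / ([N₂] × [H₂]^3) = 8.1
[N₂]^1 = (product terms)/(Kc · other reactant terms) = 8.4681 / (8.1 · 7.0779) = 0.14771
[N₂] = 0.1477 M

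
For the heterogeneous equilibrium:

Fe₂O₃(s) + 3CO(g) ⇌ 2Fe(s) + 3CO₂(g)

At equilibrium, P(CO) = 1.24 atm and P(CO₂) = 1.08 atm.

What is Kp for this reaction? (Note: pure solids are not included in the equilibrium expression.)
K_p = 0.661

Solids (Fe₂O₃, Fe) are excluded.
Kp = P(CO₂)³/P(CO)³ = (1.08)³/(1.24)³ = 1.26/1.907 = 0.661.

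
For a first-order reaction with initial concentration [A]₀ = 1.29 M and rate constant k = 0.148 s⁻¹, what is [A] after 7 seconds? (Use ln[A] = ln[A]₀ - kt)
0.4578 M

ln[A] = ln[A]₀ - k·t = ln(1.29) - (0.148)·(7) = 0.2546 - 1.0360 = -0.7814
[A] = e^(-0.7814) = 0.4578 M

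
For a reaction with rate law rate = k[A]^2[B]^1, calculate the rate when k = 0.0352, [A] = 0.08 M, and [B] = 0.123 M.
2.771e-05 M/s

rate = k·[A]^2·[B]^1 = 0.0352·(0.08)^2·(0.123)^1 = 0.0352·0.0064·0.123 = 2.771e-05 M/s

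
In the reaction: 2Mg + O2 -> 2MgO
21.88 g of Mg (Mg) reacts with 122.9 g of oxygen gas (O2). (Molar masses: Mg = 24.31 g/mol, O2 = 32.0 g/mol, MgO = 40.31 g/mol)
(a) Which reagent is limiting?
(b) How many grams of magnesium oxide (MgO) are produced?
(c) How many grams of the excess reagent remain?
(a) Mg, (b) 36.28 g, (c) 108.5 g

Moles of Mg = 21.88 g ÷ 24.31 g/mol = 0.900041 mol
Moles of O2 = 122.9 g ÷ 32.0 g/mol = 3.84063 mol
Moles ÷ coefficient: Mg: 0.900041/2 = 0.45, O2: 3.84063/1 = 3.841
(a) Mg has the smaller value, so Mg is the limiting reagent.
(b) Moles of MgO = 0.900041 mol Mg × (2/2) = 0.900041 mol; mass = 0.900041 mol × 40.31 g/mol = 36.28 g
(c) O2 consumed = 0.900041 × (1/2) = 0.450021 mol; remaining = 3.84063 − 0.450021 = 3.3906 mol; mass = 3.3906 mol × 32.0 g/mol = 108.5 g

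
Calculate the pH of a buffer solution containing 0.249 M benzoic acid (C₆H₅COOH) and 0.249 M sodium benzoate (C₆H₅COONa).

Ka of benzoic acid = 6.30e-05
pH = 4.20

pKa = -log(6.30e-05) = 4.20. pH = pKa + log([A⁻]/[HA]) = 4.20 + log(0.249/0.249)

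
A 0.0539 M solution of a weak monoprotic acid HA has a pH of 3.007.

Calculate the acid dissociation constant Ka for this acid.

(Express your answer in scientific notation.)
K_a = 1.83e-05

[H⁺] = 10^(−pH) = 10^(−3.007) = 9.840e-04 M. For HA ⇌ H⁺ + A⁻, Ka = x²/(C − x) = (9.840e-04)²/(0.0539 − 9.840e-04) = 1.83e-05.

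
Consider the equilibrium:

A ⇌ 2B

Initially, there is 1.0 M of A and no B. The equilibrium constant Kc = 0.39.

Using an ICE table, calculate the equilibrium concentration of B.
[B] = 0.535 M

ICE: [A] = 1.0 − x, [B] = 2x.
Kc = (2x)²/(1.0 − x) = 0.39 ⇒ 4x² + 0.39x − 0.39 = 0.
x = (−0.39 + √(0.39² + 4·4·0.39))/(2·4) = (−0.39 + √6.3921)/8 = 0.26728.
[B] = 2x = 0.535 M.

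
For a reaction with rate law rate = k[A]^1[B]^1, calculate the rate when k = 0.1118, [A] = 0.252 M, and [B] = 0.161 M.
0.004536 M/s

rate = k·[A]^1·[B]^1 = 0.1118·(0.252)^1·(0.161)^1 = 0.1118·0.252·0.161 = 0.004536 M/s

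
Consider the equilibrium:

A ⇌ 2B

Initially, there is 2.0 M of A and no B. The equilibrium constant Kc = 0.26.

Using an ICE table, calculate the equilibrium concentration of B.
[B] = 0.659 M

ICE: [A] = 2.0 − x, [B] = 2x.
Kc = (2x)²/(2.0 − x) = 0.26 ⇒ 4x² + 0.26x − 0.52 = 0.
x = (−0.26 + √(0.26² + 4·4·0.52))/(2·4) = (−0.26 + √8.3876)/8 = 0.32952.
[B] = 2x = 0.659 M.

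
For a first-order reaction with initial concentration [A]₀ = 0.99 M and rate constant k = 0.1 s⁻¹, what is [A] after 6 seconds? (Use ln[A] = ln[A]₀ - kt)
0.5433 M

ln[A] = ln[A]₀ - k·t = ln(0.99) - (0.1)·(6) = -0.0101 - 0.6000 = -0.6101
[A] = e^(-0.6101) = 0.5433 M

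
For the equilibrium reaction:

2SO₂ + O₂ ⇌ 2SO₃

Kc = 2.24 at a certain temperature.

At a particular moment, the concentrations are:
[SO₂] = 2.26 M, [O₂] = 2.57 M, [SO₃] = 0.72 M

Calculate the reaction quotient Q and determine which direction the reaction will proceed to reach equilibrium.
Q = 0.039, Q < K, reaction proceeds forward (toward products)

Q = ([SO₃]^2) / ([SO₂]^2 × [O₂])
  = ((0.72)^2) / ((2.26)^2·(2.57)) = 0.5184/13.127 = 0.03949
Since Q = 0.03949 < Kc = 2.24, the reaction proceeds forward (toward products) to reach equilibrium.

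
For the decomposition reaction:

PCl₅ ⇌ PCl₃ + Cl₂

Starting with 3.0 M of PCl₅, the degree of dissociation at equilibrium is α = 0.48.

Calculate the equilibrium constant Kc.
K_c = 1.3292

x = α·[A]₀ = 0.48 × 3.0 = 1.44 M dissociated.
At eq: [PCl₅] = 3.0 − 1.44 = 1.56 M; [PCl₃] = [Cl₂] = x = 1.44 M.
Kc = [PCl₃][Cl₂]/[PCl₅] = (1.44)²/1.56 = 1.329.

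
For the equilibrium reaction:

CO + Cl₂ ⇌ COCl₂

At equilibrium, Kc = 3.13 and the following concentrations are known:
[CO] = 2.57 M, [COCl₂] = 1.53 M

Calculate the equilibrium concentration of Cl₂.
[Cl₂] = 0.1902 M

Kc = ([COCl₂]) / ([CO] × [Cl₂]) = 3.13
[Cl₂]^1 = (product terms)/(Kc · other reactant terms) = 1.53 / (3.13 · 2.57) = 0.1902
[Cl₂] = 0.1902 M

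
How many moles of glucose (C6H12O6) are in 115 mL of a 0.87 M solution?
Moles = Molarity × Volume (L)
Moles = 0.87 M × 0.115 L = 0.1001 mol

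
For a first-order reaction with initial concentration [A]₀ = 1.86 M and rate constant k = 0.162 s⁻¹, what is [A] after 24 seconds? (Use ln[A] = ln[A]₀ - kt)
0.0381 M

ln[A] = ln[A]₀ - k·t = ln(1.86) - (0.162)·(24) = 0.6206 - 3.8880 = -3.2674
[A] = e^(-3.2674) = 0.0381 M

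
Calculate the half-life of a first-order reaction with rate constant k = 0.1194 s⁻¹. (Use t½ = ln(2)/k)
5.81 s

t½ = ln(2)/k = 0.6931/0.1194 = 5.81 s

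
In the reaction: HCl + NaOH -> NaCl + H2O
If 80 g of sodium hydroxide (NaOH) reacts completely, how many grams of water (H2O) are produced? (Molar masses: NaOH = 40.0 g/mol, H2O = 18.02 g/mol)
Moles of NaOH = 80 g ÷ 40.0 g/mol = 2 mol
Mole ratio: 1 mol H2O / 1 mol NaOH
Moles of H2O = 2 × (1/1) = 2 mol
Mass of H2O = 2 mol × 18.02 g/mol = 36.04 g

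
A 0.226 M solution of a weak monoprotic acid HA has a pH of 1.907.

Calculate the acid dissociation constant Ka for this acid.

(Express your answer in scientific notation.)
K_a = 7.18e-04

[H⁺] = 10^(−pH) = 10^(−1.907) = 1.239e-02 M. For HA ⇌ H⁺ + A⁻, Ka = x²/(C − x) = (1.239e-02)²/(0.226 − 1.239e-02) = 7.18e-04.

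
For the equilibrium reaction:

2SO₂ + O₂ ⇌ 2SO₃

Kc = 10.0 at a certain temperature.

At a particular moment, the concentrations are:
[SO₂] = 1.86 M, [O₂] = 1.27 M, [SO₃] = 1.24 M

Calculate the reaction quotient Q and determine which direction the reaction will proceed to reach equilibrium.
Q = 0.350, Q < K, reaction proceeds forward (toward products)

Q = ([SO₃]^2) / ([SO₂]^2 × [O₂])
  = ((1.24)^2) / ((1.86)^2·(1.27)) = 1.5376/4.3937 = 0.35
Since Q = 0.35 < Kc = 10.0, the reaction proceeds forward (toward products) to reach equilibrium.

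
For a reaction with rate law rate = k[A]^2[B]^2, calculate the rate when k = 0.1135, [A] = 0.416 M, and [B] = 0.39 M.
0.002988 M/s

rate = k·[A]^2·[B]^2 = 0.1135·(0.416)^2·(0.39)^2 = 0.1135·0.173056·0.1521 = 0.002988 M/s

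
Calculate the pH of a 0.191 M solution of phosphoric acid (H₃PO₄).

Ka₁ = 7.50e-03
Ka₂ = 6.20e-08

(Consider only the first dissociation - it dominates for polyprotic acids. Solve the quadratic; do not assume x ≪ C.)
pH = 1.46

x² + Ka₁·x − Ka₁·C = 0 with Ka₁ = 7.50e-03, C = 0.191.
x = (−Ka₁ + √(Ka₁² + 4·Ka₁·C))/2 = 3.4284e-02 M, so pH = 1.46.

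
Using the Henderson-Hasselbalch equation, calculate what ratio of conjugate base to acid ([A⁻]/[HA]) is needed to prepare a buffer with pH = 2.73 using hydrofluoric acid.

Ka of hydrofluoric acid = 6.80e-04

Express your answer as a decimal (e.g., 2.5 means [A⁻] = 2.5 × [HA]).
[A⁻]/[HA] = 0.365

pKa = −log(6.80e-04) = 3.1675. pH = pKa + log([A⁻]/[HA]). 2.73 = 3.1675 + log(ratio). log(ratio) = 2.73 − 3.1675 = -0.4375. ratio = 10^(-0.4375) = 0.365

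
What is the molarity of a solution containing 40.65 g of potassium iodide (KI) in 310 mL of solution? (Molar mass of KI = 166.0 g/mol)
Moles of KI = 40.65 g ÷ 166.0 g/mol = 0.24488 mol
Volume = 310 mL = 0.31 L
Molarity = 0.24488 mol ÷ 0.31 L = 0.7899 M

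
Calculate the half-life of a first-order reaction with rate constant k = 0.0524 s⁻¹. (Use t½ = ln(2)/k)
13.23 s

t½ = ln(2)/k = 0.6931/0.0524 = 13.23 s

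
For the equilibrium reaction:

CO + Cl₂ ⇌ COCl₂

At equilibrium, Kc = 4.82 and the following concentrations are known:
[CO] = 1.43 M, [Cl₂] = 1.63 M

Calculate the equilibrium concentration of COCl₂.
[COCl₂] = 11.2349 M

Kc = ([COCl₂]) / ([CO] × [Cl₂]) = 4.82
[COCl₂]^1 = Kc · (reactant terms)/(other product terms) = 4.82 · 2.3309 / 1 = 11.235
[COCl₂] = 11.2349 M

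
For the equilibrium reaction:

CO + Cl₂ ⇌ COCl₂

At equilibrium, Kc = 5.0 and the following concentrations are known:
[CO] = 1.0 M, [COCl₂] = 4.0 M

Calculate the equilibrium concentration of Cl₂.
[Cl₂] = 0.8000 M

Kc = ([COCl₂]) / ([CO] × [Cl₂]) = 5.0
[Cl₂]^1 = (product terms)/(Kc · other reactant terms) = 4 / (5.0 · 1) = 0.8
[Cl₂] = 0.8000 M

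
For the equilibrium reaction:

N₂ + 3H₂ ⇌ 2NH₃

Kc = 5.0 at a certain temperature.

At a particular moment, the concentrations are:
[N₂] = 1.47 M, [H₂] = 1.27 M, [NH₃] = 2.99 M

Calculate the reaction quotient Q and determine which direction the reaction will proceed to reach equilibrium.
Q = 2.969, Q < K, reaction proceeds forward (toward products)

Q = ([NH₃]^2) / ([N₂] × [H₂]^3)
  = ((2.99)^2) / ((1.47)·(1.27)^3) = 8.9401/3.0111 = 2.969
Since Q = 2.969 < Kc = 5.0, the reaction proceeds forward (toward products) to reach equilibrium.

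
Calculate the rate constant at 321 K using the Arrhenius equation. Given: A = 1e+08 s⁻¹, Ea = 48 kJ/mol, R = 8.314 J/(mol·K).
1.55e+00 s⁻¹

k = A·exp(-Ea/(R·T)) = 1e+08·exp(-48000/(8.314·321)) = 1e+08·exp(-17.9857) = 1e+08·1.5450e-08 = 1.55e+00 s⁻¹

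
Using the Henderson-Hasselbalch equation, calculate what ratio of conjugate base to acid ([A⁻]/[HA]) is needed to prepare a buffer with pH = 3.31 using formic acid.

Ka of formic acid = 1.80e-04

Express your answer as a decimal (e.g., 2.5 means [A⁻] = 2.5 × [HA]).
[A⁻]/[HA] = 0.368

pKa = −log(1.80e-04) = 3.7447. pH = pKa + log([A⁻]/[HA]). 3.31 = 3.7447 + log(ratio). log(ratio) = 3.31 − 3.7447 = -0.4347. ratio = 10^(-0.4347) = 0.368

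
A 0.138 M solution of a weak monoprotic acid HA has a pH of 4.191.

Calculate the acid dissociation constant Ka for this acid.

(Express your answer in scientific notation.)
K_a = 3.01e-08

[H⁺] = 10^(−pH) = 10^(−4.191) = 6.442e-05 M. For HA ⇌ H⁺ + A⁻, Ka = x²/(C − x) = (6.442e-05)²/(0.138 − 6.442e-05) = 3.01e-08.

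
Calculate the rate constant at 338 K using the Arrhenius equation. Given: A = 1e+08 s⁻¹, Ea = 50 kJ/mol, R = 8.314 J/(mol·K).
1.87e+00 s⁻¹

k = A·exp(-Ea/(R·T)) = 1e+08·exp(-50000/(8.314·338)) = 1e+08·exp(-17.7928) = 1e+08·1.8737e-08 = 1.87e+00 s⁻¹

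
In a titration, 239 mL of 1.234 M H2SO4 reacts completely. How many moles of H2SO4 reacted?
Moles = Molarity × Volume (L)
Moles = 1.234 M × 0.239 L = 0.2949 mol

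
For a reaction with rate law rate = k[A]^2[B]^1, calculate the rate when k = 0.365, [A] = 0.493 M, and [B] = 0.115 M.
0.0102 M/s

rate = k·[A]^2·[B]^1 = 0.365·(0.493)^2·(0.115)^1 = 0.365·0.243049·0.115 = 0.0102 M/s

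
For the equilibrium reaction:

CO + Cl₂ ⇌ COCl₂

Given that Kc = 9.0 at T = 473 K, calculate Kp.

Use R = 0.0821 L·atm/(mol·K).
K_p = 0.2318

Δn = (moles gaseous products) − (moles gaseous reactants) = -1
T = 473 K; RT = 0.0821 × 473 = 38.8333
Kp = Kc·(RT)^Δn = 9.0 × (38.8333)^-1 = 9.0 × 0.0257511 = 0.2318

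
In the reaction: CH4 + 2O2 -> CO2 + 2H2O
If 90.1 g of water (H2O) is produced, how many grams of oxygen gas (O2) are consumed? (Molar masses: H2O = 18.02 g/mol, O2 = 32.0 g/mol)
Moles of H2O = 90.1 g ÷ 18.02 g/mol = 5 mol
Mole ratio: 2 mol O2 / 2 mol H2O
Moles of O2 = 5 × (2/2) = 5 mol
Mass of O2 = 5 mol × 32.0 g/mol = 160 g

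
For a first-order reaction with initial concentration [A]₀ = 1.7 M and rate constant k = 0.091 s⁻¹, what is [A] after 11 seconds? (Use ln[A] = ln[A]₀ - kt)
0.6248 M

ln[A] = ln[A]₀ - k·t = ln(1.7) - (0.091)·(11) = 0.5306 - 1.0010 = -0.4704
[A] = e^(-0.4704) = 0.6248 M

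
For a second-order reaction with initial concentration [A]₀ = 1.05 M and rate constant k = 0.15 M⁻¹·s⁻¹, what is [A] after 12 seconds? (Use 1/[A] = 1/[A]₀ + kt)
0.3633 M

1/[A] = 1/[A]₀ + k·t = 1/1.05 + (0.15)·(12) = 0.9524 + 1.8000 = 2.7524
[A] = 1/2.7524 = 0.3633 M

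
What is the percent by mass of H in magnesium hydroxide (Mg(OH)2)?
Mass of H in formula = 1.008 × 2 = 2.016 g/mol
Molar mass = 58.33 g/mol
% H = (2.016/58.33) × 100% = 3.46%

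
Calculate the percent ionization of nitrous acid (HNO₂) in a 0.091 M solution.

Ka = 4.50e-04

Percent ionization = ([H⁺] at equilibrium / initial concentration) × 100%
Percent ionization = 6.79%

Let x = [H⁺]. Ka = x²/(C - x) ⇒ x² + (4.50e-04)x - (4.50e-04)(0.091) = 0. x = 6.1782e-03. Percent = (6.1782e-03/0.091) × 100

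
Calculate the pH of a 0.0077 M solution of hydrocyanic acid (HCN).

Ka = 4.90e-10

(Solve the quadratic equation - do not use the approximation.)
pH = 5.71

x² + Ka×x - Ka×C = 0. Using quadratic formula: [H⁺] = 1.9422e-06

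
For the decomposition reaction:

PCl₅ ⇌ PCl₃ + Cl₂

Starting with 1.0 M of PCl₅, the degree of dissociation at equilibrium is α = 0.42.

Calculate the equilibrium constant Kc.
K_c = 0.3041

x = α·[A]₀ = 0.42 × 1.0 = 0.42 M dissociated.
At eq: [PCl₅] = 1.0 − 0.42 = 0.58 M; [PCl₃] = [Cl₂] = x = 0.42 M.
Kc = [PCl₃][Cl₂]/[PCl₅] = (0.42)²/0.58 = 0.3041.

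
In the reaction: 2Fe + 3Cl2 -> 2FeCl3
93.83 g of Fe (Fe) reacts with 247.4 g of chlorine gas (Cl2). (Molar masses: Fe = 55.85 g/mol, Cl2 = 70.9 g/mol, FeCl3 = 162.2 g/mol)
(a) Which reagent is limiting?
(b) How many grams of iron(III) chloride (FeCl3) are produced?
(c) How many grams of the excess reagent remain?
(a) Fe, (b) 272.5 g, (c) 68.73 g

Moles of Fe = 93.83 g ÷ 55.85 g/mol = 1.68004 mol
Moles of Cl2 = 247.4 g ÷ 70.9 g/mol = 3.48942 mol
Moles ÷ coefficient: Fe: 1.68004/2 = 0.84, Cl2: 3.48942/3 = 1.163
(a) Fe has the smaller value, so Fe is the limiting reagent.
(b) Moles of FeCl3 = 1.68004 mol Fe × (2/2) = 1.68004 mol; mass = 1.68004 mol × 162.2 g/mol = 272.5 g
(c) Cl2 consumed = 1.68004 × (3/2) = 2.52005 mol; remaining = 3.48942 − 2.52005 = 0.969368 mol; mass = 0.969368 mol × 70.9 g/mol = 68.73 g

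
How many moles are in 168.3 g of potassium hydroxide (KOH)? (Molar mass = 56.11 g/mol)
Moles = 168.3 g ÷ 56.11 g/mol = 2.999 mol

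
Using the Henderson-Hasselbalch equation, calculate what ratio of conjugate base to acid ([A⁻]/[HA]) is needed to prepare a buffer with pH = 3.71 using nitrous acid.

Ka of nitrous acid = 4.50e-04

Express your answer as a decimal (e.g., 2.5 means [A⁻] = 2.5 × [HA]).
[A⁻]/[HA] = 2.308

pKa = −log(4.50e-04) = 3.3468. pH = pKa + log([A⁻]/[HA]). 3.71 = 3.3468 + log(ratio). log(ratio) = 3.71 − 3.3468 = 0.3632. ratio = 10^(0.3632) = 2.308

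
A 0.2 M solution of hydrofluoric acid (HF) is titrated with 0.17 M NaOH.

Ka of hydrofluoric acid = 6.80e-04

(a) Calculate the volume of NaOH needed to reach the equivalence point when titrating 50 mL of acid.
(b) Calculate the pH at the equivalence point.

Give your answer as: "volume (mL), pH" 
V = 58.8 mL, pH = 8.07

(a) At equivalence: moles acid = moles base.
moles acid = 0.2 × 0.05 = 0.01 mol; V_NaOH = 0.01/0.17 = 0.05882 L = 58.8 mL.
(b) At equivalence, all acid → conjugate base A⁻ at [A⁻] = 0.01/0.1088 = 0.09189 M.
Kb = Kw/Ka = 1.0e-14/6.80e-04 = 1.471e-11; [OH⁻] = √(Kb·[A⁻]) = 1.162e-06; pOH = 5.93; pH = 14 − pOH = 8.07.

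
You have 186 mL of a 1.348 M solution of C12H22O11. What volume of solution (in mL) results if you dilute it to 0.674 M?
Using M₁V₁ = M₂V₂:
1.348 × 186 = 0.674 × V₂
V₂ = (1.348 × 186) / 0.674 = 372 mL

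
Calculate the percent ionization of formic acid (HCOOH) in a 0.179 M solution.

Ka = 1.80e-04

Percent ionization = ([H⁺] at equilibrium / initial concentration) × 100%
Percent ionization = 3.12%

Let x = [H⁺]. Ka = x²/(C - x) ⇒ x² + (1.80e-04)x - (1.80e-04)(0.179) = 0. x = 5.5870e-03. Percent = (5.5870e-03/0.179) × 100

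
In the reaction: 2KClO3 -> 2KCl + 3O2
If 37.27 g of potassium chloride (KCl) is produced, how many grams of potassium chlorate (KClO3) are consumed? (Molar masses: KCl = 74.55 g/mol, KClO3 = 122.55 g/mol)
Moles of KCl = 37.27 g ÷ 74.55 g/mol = 0.499933 mol
Mole ratio: 2 mol KClO3 / 2 mol KCl
Moles of KClO3 = 0.499933 × (2/2) = 0.499933 mol
Mass of KClO3 = 0.499933 mol × 122.55 g/mol = 61.27 g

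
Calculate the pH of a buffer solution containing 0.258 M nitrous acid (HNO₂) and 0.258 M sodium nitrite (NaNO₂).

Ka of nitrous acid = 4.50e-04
pH = 3.35

pKa = -log(4.50e-04) = 3.35. pH = pKa + log([A⁻]/[HA]) = 3.35 + log(0.258/0.258)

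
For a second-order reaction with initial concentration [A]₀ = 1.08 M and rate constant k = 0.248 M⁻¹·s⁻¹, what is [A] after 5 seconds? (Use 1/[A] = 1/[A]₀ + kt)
0.4617 M

1/[A] = 1/[A]₀ + k·t = 1/1.08 + (0.248)·(5) = 0.9259 + 1.2400 = 2.1659
[A] = 1/2.1659 = 0.4617 M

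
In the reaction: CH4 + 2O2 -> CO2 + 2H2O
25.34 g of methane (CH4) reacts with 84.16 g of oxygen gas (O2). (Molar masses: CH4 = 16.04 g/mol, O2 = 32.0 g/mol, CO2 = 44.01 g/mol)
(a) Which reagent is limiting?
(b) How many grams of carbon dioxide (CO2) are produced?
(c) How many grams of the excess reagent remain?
(a) O2, (b) 57.87 g, (c) 4.247 g

Moles of CH4 = 25.34 g ÷ 16.04 g/mol = 1.5798 mol
Moles of O2 = 84.16 g ÷ 32.0 g/mol = 2.63 mol
Moles ÷ coefficient: CH4: 1.5798/1 = 1.58, O2: 2.63/2 = 1.315
(a) O2 has the smaller value, so O2 is the limiting reagent.
(b) Moles of CO2 = 2.63 mol O2 × (1/2) = 1.315 mol; mass = 1.315 mol × 44.01 g/mol = 57.87 g
(c) CH4 consumed = 2.63 × (1/2) = 1.315 mol; remaining = 1.5798 − 1.315 = 0.2648 mol; mass = 0.2648 mol × 16.04 g/mol = 4.247 g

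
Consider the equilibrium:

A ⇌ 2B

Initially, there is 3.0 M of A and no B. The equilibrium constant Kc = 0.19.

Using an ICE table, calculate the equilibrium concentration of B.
[B] = 0.709 M

ICE: [A] = 3.0 − x, [B] = 2x.
Kc = (2x)²/(3.0 − x) = 0.19 ⇒ 4x² + 0.19x − 0.57 = 0.
x = (−0.19 + √(0.19² + 4·4·0.57))/(2·4) = (−0.19 + √9.1561)/8 = 0.35449.
[B] = 2x = 0.709 M.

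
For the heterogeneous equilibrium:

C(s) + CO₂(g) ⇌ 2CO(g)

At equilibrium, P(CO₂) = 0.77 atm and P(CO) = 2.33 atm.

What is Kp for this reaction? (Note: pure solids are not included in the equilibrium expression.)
K_p = 7.051

Solid C is excluded.
Kp = P(CO)²/P(CO₂) = (2.33)²/0.77 = 5.429/0.77 = 7.051.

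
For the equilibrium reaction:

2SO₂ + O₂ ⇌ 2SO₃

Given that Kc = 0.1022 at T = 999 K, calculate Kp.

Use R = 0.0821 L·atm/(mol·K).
K_p = 0.0012

Δn = (moles gaseous products) − (moles gaseous reactants) = -1
T = 999 K; RT = 0.0821 × 999 = 82.0179
Kp = Kc·(RT)^Δn = 0.1022 × (82.0179)^-1 = 0.1022 × 0.0121925 = 0.0012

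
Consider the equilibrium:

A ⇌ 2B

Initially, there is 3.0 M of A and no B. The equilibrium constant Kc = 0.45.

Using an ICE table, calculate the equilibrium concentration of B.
[B] = 1.055 M

ICE: [A] = 3.0 − x, [B] = 2x.
Kc = (2x)²/(3.0 − x) = 0.45 ⇒ 4x² + 0.45x − 1.35 = 0.
x = (−0.45 + √(0.45² + 4·4·1.35))/(2·4) = (−0.45 + √21.803)/8 = 0.52741.
[B] = 2x = 1.055 M.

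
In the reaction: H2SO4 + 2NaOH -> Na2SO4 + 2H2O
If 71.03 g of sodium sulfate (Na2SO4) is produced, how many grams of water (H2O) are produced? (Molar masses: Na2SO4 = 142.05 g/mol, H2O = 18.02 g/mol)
Moles of Na2SO4 = 71.03 g ÷ 142.05 g/mol = 0.500035 mol
Mole ratio: 2 mol H2O / 1 mol Na2SO4
Moles of H2O = 0.500035 × (2/1) = 1.00007 mol
Mass of H2O = 1.00007 mol × 18.02 g/mol = 18.02 g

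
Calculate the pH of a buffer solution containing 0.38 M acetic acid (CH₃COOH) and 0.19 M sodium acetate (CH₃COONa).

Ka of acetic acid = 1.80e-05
pH = 4.44

pKa = -log(1.80e-05) = 4.74. pH = pKa + log([A⁻]/[HA]) = 4.74 + log(0.19/0.38)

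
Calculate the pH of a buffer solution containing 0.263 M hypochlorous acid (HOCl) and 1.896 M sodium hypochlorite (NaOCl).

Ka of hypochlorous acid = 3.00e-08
pH = 8.38

pKa = -log(3.00e-08) = 7.52. pH = pKa + log([A⁻]/[HA]) = 7.52 + log(1.896/0.263)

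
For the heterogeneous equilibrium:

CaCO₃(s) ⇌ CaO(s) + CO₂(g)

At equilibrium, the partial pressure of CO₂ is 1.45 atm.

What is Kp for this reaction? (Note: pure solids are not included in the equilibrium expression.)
K_p = 1.45

Solids (CaCO₃, CaO) have activity 1 and are excluded.
Kp = P(CO₂) = 1.45.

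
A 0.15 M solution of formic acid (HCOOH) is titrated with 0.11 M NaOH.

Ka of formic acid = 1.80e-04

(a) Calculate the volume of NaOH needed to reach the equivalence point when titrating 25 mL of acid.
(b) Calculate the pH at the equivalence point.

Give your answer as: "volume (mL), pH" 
V = 34.1 mL, pH = 8.27

(a) At equivalence: moles acid = moles base.
moles acid = 0.15 × 0.025 = 0.00375 mol; V_NaOH = 0.00375/0.11 = 0.03409 L = 34.1 mL.
(b) At equivalence, all acid → conjugate base A⁻ at [A⁻] = 0.00375/0.05909 = 0.06346 M.
Kb = Kw/Ka = 1.0e-14/1.80e-04 = 5.556e-11; [OH⁻] = √(Kb·[A⁻]) = 1.878e-06; pOH = 5.73; pH = 14 − pOH = 8.27.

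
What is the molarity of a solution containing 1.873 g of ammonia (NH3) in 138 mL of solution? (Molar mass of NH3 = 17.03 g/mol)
Moles of NH3 = 1.873 g ÷ 17.03 g/mol = 0.109982 mol
Volume = 138 mL = 0.138 L
Molarity = 0.109982 mol ÷ 0.138 L = 0.797 M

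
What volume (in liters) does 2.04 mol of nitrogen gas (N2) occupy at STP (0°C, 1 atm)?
At STP, 1 mol of gas occupies 22.4 L
Volume = 2.04 mol × 22.4 L/mol = 45.70 L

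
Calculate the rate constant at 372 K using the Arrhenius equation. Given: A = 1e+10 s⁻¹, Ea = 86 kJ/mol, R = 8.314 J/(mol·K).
8.39e-03 s⁻¹

k = A·exp(-Ea/(R·T)) = 1e+10·exp(-86000/(8.314·372)) = 1e+10·exp(-27.8064) = 1e+10·8.3910e-13 = 8.39e-03 s⁻¹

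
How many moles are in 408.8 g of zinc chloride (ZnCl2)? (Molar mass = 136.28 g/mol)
Moles = 408.8 g ÷ 136.28 g/mol = 3 mol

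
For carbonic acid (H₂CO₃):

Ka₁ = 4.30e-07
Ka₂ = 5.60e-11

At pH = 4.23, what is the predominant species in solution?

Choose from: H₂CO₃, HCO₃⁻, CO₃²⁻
H₂CO₃

pKa1 = 6.37, pKa2 = 10.25. Each pKa is the crossover between adjacent species; pH = 4.23 lies in the region where H₂CO₃ predominates.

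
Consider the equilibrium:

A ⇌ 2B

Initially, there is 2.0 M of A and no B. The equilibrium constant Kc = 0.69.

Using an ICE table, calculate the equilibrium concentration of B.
[B] = 1.015 M

ICE: [A] = 2.0 − x, [B] = 2x.
Kc = (2x)²/(2.0 − x) = 0.69 ⇒ 4x² + 0.69x − 1.38 = 0.
x = (−0.69 + √(0.69² + 4·4·1.38))/(2·4) = (−0.69 + √22.556)/8 = 0.50742.
[B] = 2x = 1.015 M.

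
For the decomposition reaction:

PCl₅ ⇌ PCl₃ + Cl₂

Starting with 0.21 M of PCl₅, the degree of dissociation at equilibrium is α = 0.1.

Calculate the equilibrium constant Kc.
K_c = 0.0023

x = α·[A]₀ = 0.1 × 0.21 = 0.021 M dissociated.
At eq: [PCl₅] = 0.21 − 0.021 = 0.189 M; [PCl₃] = [Cl₂] = x = 0.021 M.
Kc = [PCl₃][Cl₂]/[PCl₅] = (0.021)²/0.189 = 0.002333.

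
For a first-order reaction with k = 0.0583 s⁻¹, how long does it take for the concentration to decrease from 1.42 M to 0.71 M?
11.89 s

From ln[A] = ln[A]₀ - k·t: t = ln([A]₀/[A])/k = ln(1.42/0.71)/0.0583 = ln(2.0000)/0.0583 = 0.6931/0.0583 = 11.89 s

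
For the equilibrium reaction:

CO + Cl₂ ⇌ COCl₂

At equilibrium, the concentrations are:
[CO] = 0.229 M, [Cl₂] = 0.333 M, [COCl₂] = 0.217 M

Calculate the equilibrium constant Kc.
K_c = 2.8456

Kc = ([COCl₂]) / ([CO] × [Cl₂])
   = ((0.217)) / ((0.229)·(0.333))
   = 0.217 / 0.076257 = 2.8456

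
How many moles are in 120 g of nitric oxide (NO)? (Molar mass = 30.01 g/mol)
Moles = 120 g ÷ 30.01 g/mol = 3.999 mol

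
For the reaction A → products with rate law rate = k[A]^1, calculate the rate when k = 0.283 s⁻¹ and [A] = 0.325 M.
0.09198 M/s

rate = k·[A]^1 = 0.283·(0.325)^1 = 0.283·0.325 = 0.09198 M/s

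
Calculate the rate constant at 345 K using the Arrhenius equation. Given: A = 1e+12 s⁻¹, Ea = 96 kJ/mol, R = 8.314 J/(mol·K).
2.91e-03 s⁻¹

k = A·exp(-Ea/(R·T)) = 1e+12·exp(-96000/(8.314·345)) = 1e+12·exp(-33.4690) = 1e+12·2.9149e-15 = 2.91e-03 s⁻¹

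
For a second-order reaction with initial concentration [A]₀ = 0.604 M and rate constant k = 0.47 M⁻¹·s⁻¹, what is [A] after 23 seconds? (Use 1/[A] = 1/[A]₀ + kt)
0.0802 M

1/[A] = 1/[A]₀ + k·t = 1/0.604 + (0.47)·(23) = 1.6556 + 10.8100 = 12.4656
[A] = 1/12.4656 = 0.0802 M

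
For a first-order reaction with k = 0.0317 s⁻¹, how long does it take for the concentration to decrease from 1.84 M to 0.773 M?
27.36 s

From ln[A] = ln[A]₀ - k·t: t = ln([A]₀/[A])/k = ln(1.84/0.773)/0.0317 = ln(2.3803)/0.0317 = 0.8672/0.0317 = 27.36 s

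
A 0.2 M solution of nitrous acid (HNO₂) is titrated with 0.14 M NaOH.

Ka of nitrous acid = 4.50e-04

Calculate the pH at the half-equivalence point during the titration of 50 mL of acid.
pH = pKa = 3.35

At the half-equivalence point, [HA] = [A⁻], so by Henderson–Hasselbalch pH = pKa + log(1) = pKa.
pKa = −log(4.50e-04) = 3.35.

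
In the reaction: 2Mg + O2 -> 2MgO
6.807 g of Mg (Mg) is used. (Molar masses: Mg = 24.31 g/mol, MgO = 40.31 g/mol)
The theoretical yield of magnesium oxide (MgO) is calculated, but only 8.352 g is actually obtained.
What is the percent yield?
Moles of Mg = 6.807 g ÷ 24.31 g/mol = 0.280008 mol
Mole ratio: 2 mol MgO / 2 mol Mg
Moles of MgO = 0.280008 × (2/2) = 0.280008 mol
Theoretical yield = 0.280008 mol × 40.31 g/mol = 11.287 g
Actual yield = 8.352 g
Percent yield = (8.352 / 11.287) × 100% = 74.0%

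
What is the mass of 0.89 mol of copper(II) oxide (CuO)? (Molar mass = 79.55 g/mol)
Mass = 0.89 mol × 79.55 g/mol = 70.8 g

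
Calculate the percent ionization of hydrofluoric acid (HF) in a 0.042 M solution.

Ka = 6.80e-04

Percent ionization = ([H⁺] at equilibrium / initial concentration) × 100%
Percent ionization = 11.9%

Let x = [H⁺]. Ka = x²/(C - x) ⇒ x² + (6.80e-04)x - (6.80e-04)(0.042) = 0. x = 5.0150e-03. Percent = (5.0150e-03/0.042) × 100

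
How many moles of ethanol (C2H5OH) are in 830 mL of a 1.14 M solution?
Moles = Molarity × Volume (L)
Moles = 1.14 M × 0.83 L = 0.9462 mol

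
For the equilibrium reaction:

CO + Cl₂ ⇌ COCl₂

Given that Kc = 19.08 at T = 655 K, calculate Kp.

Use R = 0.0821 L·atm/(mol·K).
K_p = 0.3548

Δn = (moles gaseous products) − (moles gaseous reactants) = -1
T = 655 K; RT = 0.0821 × 655 = 53.7755
Kp = Kc·(RT)^Δn = 19.08 × (53.7755)^-1 = 19.08 × 0.0185958 = 0.3548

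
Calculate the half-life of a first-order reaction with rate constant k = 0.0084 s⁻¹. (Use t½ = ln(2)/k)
82.52 s

t½ = ln(2)/k = 0.6931/0.0084 = 82.52 s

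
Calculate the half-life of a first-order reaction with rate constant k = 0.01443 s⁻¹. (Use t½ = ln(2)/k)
48.04 s

t½ = ln(2)/k = 0.6931/0.01443 = 48.04 s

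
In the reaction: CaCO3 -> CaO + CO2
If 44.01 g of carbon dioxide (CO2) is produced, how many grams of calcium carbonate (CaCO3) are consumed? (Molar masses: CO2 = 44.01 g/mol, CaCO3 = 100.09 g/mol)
Moles of CO2 = 44.01 g ÷ 44.01 g/mol = 1 mol
Mole ratio: 1 mol CaCO3 / 1 mol CO2
Moles of CaCO3 = 1 × (1/1) = 1 mol
Mass of CaCO3 = 1 mol × 100.09 g/mol = 100.1 g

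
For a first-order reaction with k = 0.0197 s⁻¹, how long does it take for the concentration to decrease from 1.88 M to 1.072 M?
28.52 s

From ln[A] = ln[A]₀ - k·t: t = ln([A]₀/[A])/k = ln(1.88/1.072)/0.0197 = ln(1.7537)/0.0197 = 0.5617/0.0197 = 28.52 s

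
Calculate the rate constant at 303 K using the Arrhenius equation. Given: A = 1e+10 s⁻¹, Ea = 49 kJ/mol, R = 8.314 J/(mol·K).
3.57e+01 s⁻¹

k = A·exp(-Ea/(R·T)) = 1e+10·exp(-49000/(8.314·303)) = 1e+10·exp(-19.4511) = 1e+10·3.5687e-09 = 3.57e+01 s⁻¹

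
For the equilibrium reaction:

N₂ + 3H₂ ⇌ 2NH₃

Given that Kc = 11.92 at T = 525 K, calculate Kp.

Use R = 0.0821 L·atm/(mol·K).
K_p = 0.0064

Δn = (moles gaseous products) − (moles gaseous reactants) = -2
T = 525 K; RT = 0.0821 × 525 = 43.1025
Kp = Kc·(RT)^Δn = 11.92 × (43.1025)^-2 = 11.92 × 0.000538264 = 0.0064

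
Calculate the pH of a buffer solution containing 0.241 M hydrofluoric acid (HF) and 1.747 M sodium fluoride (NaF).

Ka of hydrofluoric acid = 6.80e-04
pH = 4.03

pKa = -log(6.80e-04) = 3.17. pH = pKa + log([A⁻]/[HA]) = 3.17 + log(1.747/0.241)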